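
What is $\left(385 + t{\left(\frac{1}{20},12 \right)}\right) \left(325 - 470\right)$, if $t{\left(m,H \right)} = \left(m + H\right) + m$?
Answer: $- \frac{115159}{2} \approx -57580.0$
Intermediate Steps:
$t{\left(m,H \right)} = H + 2 m$ ($t{\left(m,H \right)} = \left(H + m\right) + m = H + 2 m$)
$\left(385 + t{\left(\frac{1}{20},12 \right)}\right) \left(325 - 470\right) = \left(385 + \left(12 + \frac{2}{20}\right)\right) \left(325 - 470\right) = \left(385 + \left(12 + 2 \cdot \frac{1}{20}\right)\right) \left(-145\right) = \left(385 + \left(12 + \frac{1}{10}\right)\right) \left(-145\right) = \left(385 + \frac{121}{10}\right) \left(-145\right) = \frac{3971}{10} \left(-145\right) = - \frac{115159}{2}$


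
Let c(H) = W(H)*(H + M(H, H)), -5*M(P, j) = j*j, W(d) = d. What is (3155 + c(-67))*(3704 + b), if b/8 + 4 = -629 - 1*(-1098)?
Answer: 2516609792/5 ≈ 5.0332e+8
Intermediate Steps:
b = 3720 (b = -32 + 8*(-629 - 1*(-1098)) = -32 + 8*(-629 + 1098) = -32 + 8*469 = -32 + 3752 = 3720)
M(P, j) = -j**2/5 (M(P, j) = -j*j/5 = -j**2/5)
c(H) = H*(H - H**2/5)
(3155 + c(-67))*(3704 + b) = (3155 + (1/5)*(-67)**2*(5 - 1*(-67)))*(3704 + 3720) = (3155 + (1/5)*4489*(5 + 67))*7424 = (3155 + (1/5)*4489*72)*7424 = (3155 + 323208/5)*7424 = (338983/5)*7424 = 2516609792/5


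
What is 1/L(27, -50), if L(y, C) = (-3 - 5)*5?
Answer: -1/40 ≈ -0.025000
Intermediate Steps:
L(y, C) = -40 (L(y, C) = -8*5 = -40)
1/L(27, -50) = 1/(-40) = -1/40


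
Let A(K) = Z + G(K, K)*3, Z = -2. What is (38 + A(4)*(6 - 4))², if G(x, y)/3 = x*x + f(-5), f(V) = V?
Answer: 53824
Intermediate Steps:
G(x, y) = -15 + 3*x² (G(x, y) = 3*(x*x - 5) = 3*(x² - 5) = 3*(-5 + x²) = -15 + 3*x²)
A(K) = -47 + 9*K² (A(K) = -2 + (-15 + 3*K²)*3 = -2 + (-45 + 9*K²) = -47 + 9*K²)
(38 + A(4)*(6 - 4))² = (38 + (-47 + 9*4²)*(6 - 4))² = (38 + (-47 + 9*16)*2)² = (38 + (-47 + 144)*2)² = (38 + 97*2)² = (38 + 194)² = 232² = 53824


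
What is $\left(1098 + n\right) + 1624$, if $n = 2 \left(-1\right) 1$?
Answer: $2720$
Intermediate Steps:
$n = -2$ ($n = \left(-2\right) 1 = -2$)
$\left(1098 + n\right) + 1624 = \left(1098 - 2\right) + 1624 = 1096 + 1624 = 2720$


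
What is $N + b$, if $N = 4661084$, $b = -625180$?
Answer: $4035904$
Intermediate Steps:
$N + b = 4661084 - 625180 = 4035904$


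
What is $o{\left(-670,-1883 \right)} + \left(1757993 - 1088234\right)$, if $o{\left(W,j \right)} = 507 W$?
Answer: $330069$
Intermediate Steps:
$o{\left(-670,-1883 \right)} + \left(1757993 - 1088234\right) = 507 \left(-670\right) + \left(1757993 - 1088234\right) = -339690 + 669759 = 330069$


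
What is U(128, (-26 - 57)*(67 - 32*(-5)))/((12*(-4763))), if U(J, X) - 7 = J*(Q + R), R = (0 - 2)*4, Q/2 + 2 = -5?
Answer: 2809/57156 ≈ 0.049146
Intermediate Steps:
Q = -14 (Q = -4 + 2*(-5) = -4 - 10 = -14)
R = -8 (R = -2*4 = -8)
U(J, X) = 7 - 22*J (U(J, X) = 7 + J*(-14 - 8) = 7 + J*(-22) = 7 - 22*J)
U(128, (-26 - 57)*(67 - 32*(-5)))/((12*(-4763))) = (7 - 22*128)/((12*(-4763))) = (7 - 2816)/(-57156) = -2809*(-1/57156) = 2809/57156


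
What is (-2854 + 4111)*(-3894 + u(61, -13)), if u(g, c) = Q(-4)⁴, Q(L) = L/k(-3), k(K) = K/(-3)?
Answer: -4572966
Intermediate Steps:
k(K) = -K/3 (k(K) = K*(-⅓) = -K/3)
Q(L) = L (Q(L) = L/((-⅓*(-3))) = L/1 = L*1 = L)
u(g, c) = 256 (u(g, c) = (-4)⁴ = 256)
(-2854 + 4111)*(-3894 + u(61, -13)) = (-2854 + 4111)*(-3894 + 256) = 1257*(-3638) = -4572966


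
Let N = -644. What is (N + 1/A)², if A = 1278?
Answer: 677380026961/1633284 ≈ 4.1474e+5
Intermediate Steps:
(N + 1/A)² = (-644 + 1/1278)² = (-823031/1278)² = 677380026961/1633284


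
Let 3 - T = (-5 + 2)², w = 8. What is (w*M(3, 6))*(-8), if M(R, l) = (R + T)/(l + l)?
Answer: 16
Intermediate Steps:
T = -6 (T = 3 - (-5 + 2)² = 3 - 1*(-3)² = 3 - 1*9 = 3 - 9 = -6)
M(R, l) = (-6 + R)/(2*l) (M(R, l) = (R - 6)/(l + l) = (-6 + R)/((2*l)) = (-6 + R)*(1/(2*l)) = (-6 + R)/(2*l))
(w*M(3, 6))*(-8) = (8*((½)*(-6 + 3)/6))*(-8) = (8*((½)*(⅙)*(-3)))*(-8) = (8*(-¼))*(-8) = -2*(-8) = 16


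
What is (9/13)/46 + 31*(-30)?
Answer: -556131/598 ≈ -929.99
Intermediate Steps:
(9/13)/46 + 31*(-30) = (9*(1/13))*(1/46) - 930 = (9/13)*(1/46) - 930 = 9/598 - 930 = -556131/598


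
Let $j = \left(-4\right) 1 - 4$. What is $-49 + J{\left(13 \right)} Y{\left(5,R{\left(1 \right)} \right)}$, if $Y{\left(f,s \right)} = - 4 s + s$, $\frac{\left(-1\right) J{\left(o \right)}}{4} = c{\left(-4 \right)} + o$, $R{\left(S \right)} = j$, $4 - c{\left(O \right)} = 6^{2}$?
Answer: $1775$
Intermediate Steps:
$c{\left(O \right)} = -32$ ($c{\left(O \right)} = 4 - 6^{2} = 4 - 36 = -32$)
$j = -8$ ($j = -4 - 4 = -8$)
$R{\left(S \right)} = -8$
$J{\left(o \right)} = 128 - 4 o$ ($J{\left(o \right)} = - 4 \left(-32 + o\right) = 128 - 4 o$)
$Y{\left(f,s \right)} = - 3 s$
$-49 + J{\left(13 \right)} Y{\left(5,R{\left(1 \right)} \right)} = -49 + \left(128 - 52\right) \left(\left(-3\right) \left(-8\right)\right) = -49 + \left(128 - 52\right) 24 = -49 + 76 \cdot 24 = -49 + 1824 = 1775$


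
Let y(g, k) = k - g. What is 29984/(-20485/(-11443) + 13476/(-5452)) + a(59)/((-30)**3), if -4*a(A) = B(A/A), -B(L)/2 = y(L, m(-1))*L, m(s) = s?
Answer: -3156669364470397/71755281000 ≈ -43992.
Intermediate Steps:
B(L) = -2*L*(-1 - L) (B(L) = -2*(-1 - L)*L = -2*L*(-1 - L))
a(A) = -1 (a(A) = -A/A*(1 + A/A)/2 = -(1 + 1)/2 = -2/2 = -1/4*4 = -1)
29984/(-20485/(-11443) + 13476/(-5452)) + a(59)/((-30)**3) = 29984/(-20485/(-11443) + 13476/(-5452)) - 1/((-30)**3) = 29984/(-20485*(-1/11443) + 13476*(-1/5452)) - 1/(-27000) = 29984/(20485/11443 - 3369/1363) - 1*(-1/27000) = 29984/(-10630412/15596809) + 1/27000 = 29984*(-15596809/10630412) + 1/27000 = -116913680264/2657603 + 1/27000 = -3156669364470397/71755281000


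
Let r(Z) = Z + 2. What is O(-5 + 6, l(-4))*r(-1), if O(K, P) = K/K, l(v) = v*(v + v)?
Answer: 1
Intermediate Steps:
l(v) = 2*v² (l(v) = v*(2*v) = 2*v²)
r(Z) = 2 + Z
O(K, P) = 1
O(-5 + 6, l(-4))*r(-1) = 1*(2 - 1) = 1*1 = 1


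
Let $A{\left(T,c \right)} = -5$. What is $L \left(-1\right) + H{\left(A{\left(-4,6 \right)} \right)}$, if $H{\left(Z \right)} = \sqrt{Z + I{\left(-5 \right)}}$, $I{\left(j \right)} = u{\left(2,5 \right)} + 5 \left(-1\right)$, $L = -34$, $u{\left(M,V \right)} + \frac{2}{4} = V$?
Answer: $34 + \frac{i \sqrt{22}}{2} \approx 34.0 + 2.3452 i$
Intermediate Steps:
$u{\left(M,V \right)} = - \frac{1}{2} + V$
$I{\left(j \right)} = - \frac{1}{2}$ ($I{\left(j \right)} = \left(- \frac{1}{2} + 5\right) + 5 \left(-1\right) = \frac{9}{2} - 5 = - \frac{1}{2}$)
$H{\left(Z \right)} = \sqrt{- \frac{1}{2} + Z}$ ($H{\left(Z \right)} = \sqrt{Z - \frac{1}{2}} = \sqrt{- \frac{1}{2} + Z}$)
$L \left(-1\right) + H{\left(A{\left(-4,6 \right)} \right)} = \left(-34\right) \left(-1\right) + \frac{\sqrt{-2 + 4 \left(-5\right)}}{2} = 34 + \frac{\sqrt{-2 - 20}}{2} = 34 + \frac{\sqrt{-22}}{2} = 34 + \frac{i \sqrt{22}}{2}$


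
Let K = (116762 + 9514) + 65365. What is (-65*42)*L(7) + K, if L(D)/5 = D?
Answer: 96091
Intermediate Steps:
K = 191641 (K = 126276 + 65365 = 191641)
L(D) = 5*D
(-65*42)*L(7) + K = (-65*42)*(5*7) + 191641 = -2730*35 + 191641 = -95550 + 191641 = 96091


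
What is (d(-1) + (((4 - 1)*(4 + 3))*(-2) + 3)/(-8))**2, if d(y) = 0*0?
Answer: 1521/64 ≈ 23.766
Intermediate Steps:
d(y) = 0
(d(-1) + (((4 - 1)*(4 + 3))*(-2) + 3)/(-8))**2 = (0 + (((4 - 1)*(4 + 3))*(-2) + 3)/(-8))**2 = (0 + ((3*7)*(-2) + 3)*(-1/8))**2 = (0 + (21*(-2) + 3)*(-1/8))**2 = (0 + (-42 + 3)*(-1/8))**2 = (0 - 39*(-1/8))**2 = (0 + 39/8)**2 = (39/8)**2 = 1521/64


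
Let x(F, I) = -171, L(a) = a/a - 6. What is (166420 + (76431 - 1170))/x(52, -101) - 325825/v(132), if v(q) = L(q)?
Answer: 10901534/171 ≈ 63752.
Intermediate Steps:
L(a) = -5 (L(a) = 1 - 6 = -5)
v(q) = -5
(166420 + (76431 - 1170))/x(52, -101) - 325825/v(132) = (166420 + (76431 - 1170))/(-171) - 325825/(-5) = (166420 + 75261)*(-1/171) - 325825*(-⅕) = 241681*(-1/171) + 65165 = -241681/171 + 65165 = 10901534/171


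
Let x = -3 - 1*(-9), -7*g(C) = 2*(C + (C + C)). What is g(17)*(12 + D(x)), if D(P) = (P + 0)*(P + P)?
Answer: -1224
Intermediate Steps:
g(C) = -6*C/7 (g(C) = -2*(C + (C + C))/7 = -2*(C + 2*C)/7 = -2*3*C/7 = -6*C/7)
x = 6 (x = -3 + 9 = 6)
D(P) = 2*P² (D(P) = P*(2*P) = 2*P²)
g(17)*(12 + D(x)) = (-6/7*17)*(12 + 2*6²) = -102*(12 + 2*36)/7 = -102*(12 + 72)/7 = -102/7*84 = -1224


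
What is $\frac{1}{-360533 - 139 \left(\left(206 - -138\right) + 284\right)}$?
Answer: $- \frac{1}{447825} \approx -2.233 \cdot 10^{-6}$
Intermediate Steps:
$\frac{1}{-360533 - 139 \left(\left(206 - -138\right) + 284\right)} = \frac{1}{-360533 - 139 \left(\left(206 + 138\right) + 284\right)} = \frac{1}{-360533 - 139 \left(344 + 284\right)} = \frac{1}{-360533 - 87292} = \frac{1}{-447825} = - \frac{1}{447825}$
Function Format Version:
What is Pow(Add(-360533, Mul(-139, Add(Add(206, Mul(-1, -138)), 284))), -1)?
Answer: Rational(-1, 447825) ≈ -2.2330e-6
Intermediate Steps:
Pow(Add(-360533, Mul(-139, Add(Add(206, Mul(-1, -138)), 284))), -1) = Pow(Add(-360533, Mul(-139, Add(Add(206, 138), 284))), -1) = Pow(Add(-360533, Mul(-139, Add(344, 284))), -1) = Pow(Add(-360533, Mul(-139, 628)), -1) = Pow(Add(-360533, -87292), -1) = Pow(-447825, -1) = Rational(-1, 447825)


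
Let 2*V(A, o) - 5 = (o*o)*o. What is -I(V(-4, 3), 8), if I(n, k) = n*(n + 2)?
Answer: -288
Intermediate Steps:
V(A, o) = 5/2 + o³/2 (V(A, o) = 5/2 + ((o*o)*o)/2 = 5/2 + (o²*o)/2 = 5/2 + o³/2)
I(n, k) = n*(2 + n)
-I(V(-4, 3), 8) = -(5/2 + (½)*3³)*(2 + (5/2 + (½)*3³)) = -(5/2 + (½)*27)*(2 + (5/2 + (½)*27)) = -(5/2 + 27/2)*(2 + (5/2 + 27/2)) = -16*(2 + 16) = -16*18 = -1*288 = -288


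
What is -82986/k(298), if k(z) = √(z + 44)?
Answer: -13831*√38/19 ≈ -4487.4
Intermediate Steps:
k(z) = √(44 + z)
-82986/k(298) = -82986/√(44 + 298) = -82986*√38/114 = -13831*√38/19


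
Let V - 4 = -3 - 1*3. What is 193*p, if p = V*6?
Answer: -2316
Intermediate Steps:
V = -2 (V = 4 + (-3 - 1*3) = 4 + (-3 - 3) = 4 - 6 = -2)
p = -12 (p = -2*6 = -12)
193*p = 193*(-12) = -2316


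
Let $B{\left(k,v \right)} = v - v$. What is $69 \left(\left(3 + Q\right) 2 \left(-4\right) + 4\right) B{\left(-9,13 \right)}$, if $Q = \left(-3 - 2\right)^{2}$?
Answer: $0$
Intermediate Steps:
$B{\left(k,v \right)} = 0$
$Q = 25$ ($Q = \left(-5\right)^{2} = 25$)
$69 \left(\left(3 + Q\right) 2 \left(-4\right) + 4\right) B{\left(-9,13 \right)} = 69 \left(\left(3 + 25\right) 2 \left(-4\right) + 4\right) 0 = 69 \left(28 \cdot 2 \left(-4\right) + 4\right) 0 = 69 \left(56 \left(-4\right) + 4\right) 0 = 69 \left(-224 + 4\right) 0 = 69 \left(-220\right) 0 = \left(-15180\right) 0 = 0$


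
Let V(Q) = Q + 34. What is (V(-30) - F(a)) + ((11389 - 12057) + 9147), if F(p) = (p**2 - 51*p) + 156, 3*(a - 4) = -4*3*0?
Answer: 8515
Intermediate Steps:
a = 4 (a = 4 + (-4*3*0)/3 = 4 + (-12*0)/3 = 4 + (1/3)*0 = 4 + 0 = 4)
F(p) = 156 + p**2 - 51*p
V(Q) = 34 + Q
(V(-30) - F(a)) + ((11389 - 12057) + 9147) = ((34 - 30) - (156 + 4**2 - 51*4)) + ((11389 - 12057) + 9147) = (4 - (156 + 16 - 204)) + (-668 + 9147) = (4 - 1*(-32)) + 8479 = (4 + 32) + 8479 = 36 + 8479 = 8515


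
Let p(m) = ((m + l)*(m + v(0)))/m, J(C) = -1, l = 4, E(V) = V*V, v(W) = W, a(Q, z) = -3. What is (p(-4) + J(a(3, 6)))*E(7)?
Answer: -49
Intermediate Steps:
E(V) = V²
p(m) = 4 + m (p(m) = ((m + 4)*(m + 0))/m = ((4 + m)*m)/m = (m*(4 + m))/m = 4 + m)
(p(-4) + J(a(3, 6)))*E(7) = ((4 - 4) - 1)*7² = (0 - 1)*49 = -1*49 = -49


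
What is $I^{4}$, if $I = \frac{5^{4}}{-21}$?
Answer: $\frac{152587890625}{194481} \approx 7.8459 \cdot 10^{5}$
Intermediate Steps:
$I = - \frac{625}{21}$ ($I = 625 \left(- \frac{1}{21}\right) = - \frac{625}{21} \approx -29.762$)
$I^{4} = \left(- \frac{625}{21}\right)^{4} = \frac{152587890625}{194481}$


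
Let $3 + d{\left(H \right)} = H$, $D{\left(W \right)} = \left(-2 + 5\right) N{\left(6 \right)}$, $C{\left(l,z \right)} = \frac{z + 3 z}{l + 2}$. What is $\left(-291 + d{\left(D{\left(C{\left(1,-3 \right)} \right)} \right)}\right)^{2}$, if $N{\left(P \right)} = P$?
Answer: $76176$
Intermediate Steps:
$C{\left(l,z \right)} = \frac{4 z}{2 + l}$
$D{\left(W \right)} = 18$ ($D{\left(W \right)} = \left(-2 + 5\right) 6 = 3 \cdot 6 = 18$)
$d{\left(H \right)} = -3 + H$
$\left(-291 + d{\left(D{\left(C{\left(1,-3 \right)} \right)} \right)}\right)^{2} = \left(-291 + \left(-3 + 18\right)\right)^{2} = \left(-291 + 15\right)^{2} = \left(-276\right)^{2} = 76176$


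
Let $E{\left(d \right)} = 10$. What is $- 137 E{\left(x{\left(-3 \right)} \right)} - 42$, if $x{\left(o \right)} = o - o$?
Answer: $-1412$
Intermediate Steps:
$x{\left(o \right)} = 0$
$- 137 E{\left(x{\left(-3 \right)} \right)} - 42 = \left(-137\right) 10 - 42 = -1370 - 42 = -1412$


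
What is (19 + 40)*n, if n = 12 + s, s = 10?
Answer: 1298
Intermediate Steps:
n = 22 (n = 12 + 10 = 22)
(19 + 40)*n = (19 + 40)*22 = 59*22 = 1298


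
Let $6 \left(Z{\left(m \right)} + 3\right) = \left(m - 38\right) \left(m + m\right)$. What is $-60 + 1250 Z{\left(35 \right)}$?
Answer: $-47560$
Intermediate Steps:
$Z{\left(m \right)} = -3 + \frac{m \left(-38 + m\right)}{3}$ ($Z{\left(m \right)} = -3 + \frac{\left(m - 38\right) \left(m + m\right)}{6} = -3 + \frac{\left(-38 + m\right) 2 m}{6} = -3 + \frac{2 m \left(-38 + m\right)}{6} = -3 + \frac{m \left(-38 + m\right)}{3}$)
$-60 + 1250 Z{\left(35 \right)} = -60 + 1250 \left(-3 - \frac{1330}{3} + \frac{35^{2}}{3}\right) = -60 + 1250 \left(-3 - \frac{1330}{3} + \frac{1}{3} \cdot 1225\right) = -60 + 1250 \left(-3 - \frac{1330}{3} + \frac{1225}{3}\right) = -60 + 1250 \left(-38\right) = -60 - 47500 = -47560$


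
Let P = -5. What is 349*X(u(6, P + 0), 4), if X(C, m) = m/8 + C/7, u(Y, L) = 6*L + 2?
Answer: -2443/2 ≈ -1221.5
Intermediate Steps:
u(Y, L) = 2 + 6*L
X(C, m) = C/7 + m/8 (X(C, m) = m*(1/8) + C*(1/7) = m/8 + C/7 = C/7 + m/8)
349*X(u(6, P + 0), 4) = 349*((2 + 6*(-5 + 0))/7 + (1/8)*4) = 349*((2 + 6*(-5))/7 + 1/2) = 349*((2 - 30)/7 + 1/2) = 349*((1/7)*(-28) + 1/2) = 349*(-4 + 1/2) = 349*(-7/2) = -2443/2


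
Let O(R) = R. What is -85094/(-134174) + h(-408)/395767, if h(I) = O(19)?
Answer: 16839973202/26550820729 ≈ 0.63425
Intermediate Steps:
h(I) = 19
-85094/(-134174) + h(-408)/395767 = -85094/(-134174) + 19/395767 = -85094*(-1/134174) + 19*(1/395767) = 42547/67087 + 19/395767 = 16839973202/26550820729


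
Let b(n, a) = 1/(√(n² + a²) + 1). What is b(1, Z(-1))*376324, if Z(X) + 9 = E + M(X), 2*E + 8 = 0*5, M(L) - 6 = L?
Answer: -94081/16 + 94081*√65/16 ≈ 41527.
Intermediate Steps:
M(L) = 6 + L
E = -4 (E = -4 + (0*5)/2 = -4 + (½)*0 = -4 + 0 = -4)
Z(X) = -7 + X (Z(X) = -9 + (-4 + (6 + X)) = -9 + (2 + X) = -7 + X)
b(n, a) = 1/(1 + √(a² + n²)) (b(n, a) = 1/(√(a² + n²) + 1) = 1/(1 + √(a² + n²)))
b(1, Z(-1))*376324 = 376324/(1 + √((-7 - 1)² + 1²)) = 376324/(1 + √((-8)² + 1)) = 376324/(1 + √(64 + 1)) = 376324/(1 + √65)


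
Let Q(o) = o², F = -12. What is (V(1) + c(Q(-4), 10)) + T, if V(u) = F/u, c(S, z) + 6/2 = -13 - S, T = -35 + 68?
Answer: -11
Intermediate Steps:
T = 33
c(S, z) = -16 - S (c(S, z) = -3 + (-13 - S) = -16 - S)
V(u) = -12/u
(V(1) + c(Q(-4), 10)) + T = (-12/1 + (-16 - 1*(-4)²)) + 33 = (-12*1 + (-16 - 1*16)) + 33 = (-12 + (-16 - 16)) + 33 = (-12 - 32) + 33 = -44 + 33 = -11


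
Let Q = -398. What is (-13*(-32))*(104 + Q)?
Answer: -122304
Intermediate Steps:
(-13*(-32))*(104 + Q) = (-13*(-32))*(104 - 398) = 416*(-294) = -122304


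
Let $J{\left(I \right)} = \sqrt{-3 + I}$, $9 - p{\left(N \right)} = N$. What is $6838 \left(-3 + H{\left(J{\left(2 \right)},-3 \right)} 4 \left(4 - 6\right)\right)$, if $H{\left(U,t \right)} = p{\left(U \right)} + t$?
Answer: $-348738 + 54704 i \approx -3.4874 \cdot 10^{5} + 54704.0 i$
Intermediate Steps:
$p{\left(N \right)} = 9 - N$
$H{\left(U,t \right)} = 9 + t - U$ ($H{\left(U,t \right)} = \left(9 - U\right) + t = 9 + t - U$)
$6838 \left(-3 + H{\left(J{\left(2 \right)},-3 \right)} 4 \left(4 - 6\right)\right) = 6838 \left(-3 + \left(9 - 3 - \sqrt{-3 + 2}\right) 4 \left(4 - 6\right)\right) = 6838 \left(-3 + \left(9 - 3 - \sqrt{-1}\right) 4 \left(4 - 6\right)\right) = 6838 \left(-3 + \left(9 - 3 - i\right) 4 \left(-2\right)\right) = 6838 \left(-3 + \left(6 - i\right) \left(-8\right)\right) = 6838 \left(-3 - \left(48 - 8 i\right)\right) = 6838 \left(-51 + 8 i\right) = -348738 + 54704 i$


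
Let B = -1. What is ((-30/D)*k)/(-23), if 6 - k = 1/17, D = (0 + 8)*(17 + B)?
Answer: 1515/25024 ≈ 0.060542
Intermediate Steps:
D = 128 (D = (0 + 8)*(17 - 1) = 8*16 = 128)
k = 101/17 (k = 6 - 1/17 = 101/17 ≈ 5.9412)
((-30/D)*k)/(-23) = (-30/128*(101/17))/(-23) = (-30*1/128*(101/17))*(-1/23) = -15/64*101/17*(-1/23) = -1515/1088*(-1/23) = 1515/25024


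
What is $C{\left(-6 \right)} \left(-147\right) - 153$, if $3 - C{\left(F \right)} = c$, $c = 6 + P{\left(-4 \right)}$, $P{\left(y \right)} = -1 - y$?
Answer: $729$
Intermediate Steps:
$c = 9$ ($c = 6 - -3 = 6 + \left(-1 + 4\right) = 6 + 3 = 9$)
$C{\left(F \right)} = -6$ ($C{\left(F \right)} = 3 - 9 = -6$)
$C{\left(-6 \right)} \left(-147\right) - 153 = \left(-6\right) \left(-147\right) - 153 = 882 - 153 = 729$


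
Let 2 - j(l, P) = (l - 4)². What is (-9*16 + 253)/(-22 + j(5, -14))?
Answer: -109/21 ≈ -5.1905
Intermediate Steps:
j(l, P) = 2 - (-4 + l)² (j(l, P) = 2 - (l - 4)² = 2 - (-4 + l)²)
(-9*16 + 253)/(-22 + j(5, -14)) = (-9*16 + 253)/(-22 + (2 - (-4 + 5)²)) = (-144 + 253)/(-22 + (2 - 1*1²)) = 109/(-22 + (2 - 1*1)) = 109/(-22 + (2 - 1)) = 109/(-22 + 1) = 109/(-21) = 109*(-1/21) = -109/21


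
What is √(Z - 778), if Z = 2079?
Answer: √1301 ≈ 36.069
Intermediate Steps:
√(Z - 778) = √(2079 - 778) = √1301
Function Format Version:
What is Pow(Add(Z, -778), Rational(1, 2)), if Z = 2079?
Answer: Pow(1301, Rational(1, 2)) ≈ 36.069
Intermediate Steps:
Pow(Add(Z, -778), Rational(1, 2)) = Pow(Add(2079, -778), Rational(1, 2)) = Pow(1301, Rational(1, 2))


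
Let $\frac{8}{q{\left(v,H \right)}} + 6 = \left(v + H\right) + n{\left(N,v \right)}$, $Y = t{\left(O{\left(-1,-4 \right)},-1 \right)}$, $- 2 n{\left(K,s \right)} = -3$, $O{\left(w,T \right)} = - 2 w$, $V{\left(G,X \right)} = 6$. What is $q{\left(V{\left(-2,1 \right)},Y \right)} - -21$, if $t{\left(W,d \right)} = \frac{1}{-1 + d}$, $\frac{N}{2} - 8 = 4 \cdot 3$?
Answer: $29$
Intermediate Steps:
$N = 40$ ($N = 16 + 2 \cdot 4 \cdot 3 = 16 + 2 \cdot 12 = 16 + 24 = 40$)
$n{\left(K,s \right)} = \frac{3}{2}$ ($n{\left(K,s \right)} = \left(- \frac{1}{2}\right) \left(-3\right) = \frac{3}{2}$)
$Y = - \frac{1}{2}$ ($Y = \frac{1}{-1 - 1} = \frac{1}{-2} = - \frac{1}{2} \approx -0.5$)
$q{\left(v,H \right)} = \frac{8}{- \frac{9}{2} + H + v}$ ($q{\left(v,H \right)} = \frac{8}{-6 + \left(\left(v + H\right) + \frac{3}{2}\right)} = \frac{8}{-6 + \left(\left(H + v\right) + \frac{3}{2}\right)} = \frac{8}{-6 + \left(\frac{3}{2} + H + v\right)} = \frac{8}{- \frac{9}{2} + H + v}$)
$q{\left(V{\left(-2,1 \right)},Y \right)} - -21 = \frac{16}{-9 + 2 \left(- \frac{1}{2}\right) + 2 \cdot 6} - -21 = \frac{16}{-9 - 1 + 12} + 21 = \frac{16}{2} + 21 = 16 \cdot \frac{1}{2} + 21 = 8 + 21 = 29$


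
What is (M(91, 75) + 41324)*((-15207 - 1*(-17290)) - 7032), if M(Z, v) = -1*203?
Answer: -203507829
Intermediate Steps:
M(Z, v) = -203
(M(91, 75) + 41324)*((-15207 - 1*(-17290)) - 7032) = (-203 + 41324)*((-15207 - 1*(-17290)) - 7032) = 41121*((-15207 + 17290) - 7032) = 41121*(2083 - 7032) = 41121*(-4949) = -203507829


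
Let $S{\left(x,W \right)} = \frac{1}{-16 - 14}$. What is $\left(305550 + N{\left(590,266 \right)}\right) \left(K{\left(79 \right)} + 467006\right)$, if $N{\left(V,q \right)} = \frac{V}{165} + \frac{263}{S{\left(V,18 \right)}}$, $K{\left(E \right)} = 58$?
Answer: $\frac{1529307343824}{11} \approx 1.3903 \cdot 10^{11}$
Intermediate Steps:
$S{\left(x,W \right)} = - \frac{1}{30}$ ($S{\left(x,W \right)} = \frac{1}{-30} = - \frac{1}{30}$)
$N{\left(V,q \right)} = -7890 + \frac{V}{165}$ ($N{\left(V,q \right)} = \frac{V}{165} + \frac{263}{- \frac{1}{30}} = V \frac{1}{165} + 263 \left(-30\right) = \frac{V}{165} - 7890 = -7890 + \frac{V}{165}$)
$\left(305550 + N{\left(590,266 \right)}\right) \left(K{\left(79 \right)} + 467006\right) = \left(305550 + \left(-7890 + \frac{1}{165} \cdot 590\right)\right) \left(58 + 467006\right) = \left(305550 + \left(-7890 + \frac{118}{33}\right)\right) 467064 = \left(305550 - \frac{260252}{33}\right) 467064 = \frac{9822898}{33} \cdot 467064 = \frac{1529307343824}{11}$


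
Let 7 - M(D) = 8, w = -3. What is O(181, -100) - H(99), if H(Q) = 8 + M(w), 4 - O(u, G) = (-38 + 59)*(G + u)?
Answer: -1704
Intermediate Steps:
M(D) = -1 (M(D) = 7 - 1*8 = 7 - 8 = -1)
O(u, G) = 4 - 21*G - 21*u (O(u, G) = 4 - (-38 + 59)*(G + u) = 4 - 21*(G + u) = 4 - (21*G + 21*u) = 4 + (-21*G - 21*u) = 4 - 21*G - 21*u)
H(Q) = 7 (H(Q) = 8 - 1 = 7)
O(181, -100) - H(99) = (4 - 21*(-100) - 21*181) - 1*7 = (4 + 2100 - 3801) - 7 = -1697 - 7 = -1704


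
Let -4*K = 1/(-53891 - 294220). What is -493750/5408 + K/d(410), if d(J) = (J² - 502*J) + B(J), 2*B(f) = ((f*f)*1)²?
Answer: -303556222829717437331/3324824411267062080 ≈ -91.300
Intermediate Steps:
B(f) = f⁴/2 (B(f) = ((f*f)*1)²/2 = (f²*1)²/2 = (f²)²/2 = f⁴/2)
K = 1/1392444 (K = -1/(4*(-53891 - 294220)) = -¼/(-348111) = -¼*(-1/348111) = 1/1392444 ≈ 7.1816e-7)
d(J) = J² + J⁴/2 - 502*J (d(J) = (J² - 502*J) + J⁴/2 = J² + J⁴/2 - 502*J)
-493750/5408 + K/d(410) = -493750/5408 + 1/(1392444*(((½)*410*(-1004 + 410³ + 2*410)))) = -493750*1/5408 + 1/(1392444*(((½)*410*(-1004 + 68921000 + 820)))) = -246875/2704 + 1/(1392444*(((½)*410*68920816))) = -246875/2704 + (1/1392444)/14128767280 = -246875/2704 + (1/1392444)*(1/14128767280) = -246875/2704 + 1/19673517226432320 = -303556222829717437331/3324824411267062080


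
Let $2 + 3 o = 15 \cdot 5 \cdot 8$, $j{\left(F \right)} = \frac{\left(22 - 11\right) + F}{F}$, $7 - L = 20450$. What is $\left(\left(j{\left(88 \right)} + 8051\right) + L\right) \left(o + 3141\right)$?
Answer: $- \frac{993351667}{24} \approx -4.139 \cdot 10^{7}$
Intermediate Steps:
$L = -20443$ ($L = 7 - 20450 = -20443$)
$j{\left(F \right)} = \frac{11 + F}{F}$
$o = \frac{598}{3}$ ($o = - \frac{2}{3} + \frac{15 \cdot 5 \cdot 8}{3} = - \frac{2}{3} + \frac{75 \cdot 8}{3} = - \frac{2}{3} + \frac{1}{3} \cdot 600 = - \frac{2}{3} + 200 = \frac{598}{3} \approx 199.33$)
$\left(\left(j{\left(88 \right)} + 8051\right) + L\right) \left(o + 3141\right) = \left(\left(\frac{11 + 88}{88} + 8051\right) - 20443\right) \left(\frac{598}{3} + 3141\right) = \left(\left(\frac{1}{88} \cdot 99 + 8051\right) - 20443\right) \frac{10021}{3} = \left(\left(\frac{9}{8} + 8051\right) - 20443\right) \frac{10021}{3} = \left(\frac{64417}{8} - 20443\right) \frac{10021}{3} = \left(- \frac{99127}{8}\right) \frac{10021}{3} = - \frac{993351667}{24}$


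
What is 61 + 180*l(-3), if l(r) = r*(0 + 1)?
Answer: -479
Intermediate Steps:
l(r) = r (l(r) = r*1 = r)
61 + 180*l(-3) = 61 + 180*(-3) = 61 - 540 = -479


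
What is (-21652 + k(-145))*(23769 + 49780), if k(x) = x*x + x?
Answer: -56779828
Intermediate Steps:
k(x) = x + x² (k(x) = x² + x = x + x²)
(-21652 + k(-145))*(23769 + 49780) = (-21652 - 145*(1 - 145))*(23769 + 49780) = (-21652 - 145*(-144))*73549 = (-21652 + 20880)*73549 = -772*73549 = -56779828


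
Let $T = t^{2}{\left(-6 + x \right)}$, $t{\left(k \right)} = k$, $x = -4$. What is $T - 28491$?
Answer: $-28391$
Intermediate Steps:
$T = 100$ ($T = \left(-6 - 4\right)^{2} = \left(-10\right)^{2} = 100$)
$T - 28491 = 100 - 28491 = -28391$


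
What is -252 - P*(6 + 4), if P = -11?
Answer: -142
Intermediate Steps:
-252 - P*(6 + 4) = -252 - (-11)*(6 + 4) = -252 - (-11)*10 = -252 - 1*(-110) = -252 + 110 = -142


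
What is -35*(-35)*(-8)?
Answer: -9800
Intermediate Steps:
-35*(-35)*(-8) = 1225*(-8) = -9800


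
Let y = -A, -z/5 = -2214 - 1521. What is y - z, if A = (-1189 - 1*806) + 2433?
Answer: -19113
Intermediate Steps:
A = 438 (A = (-1189 - 806) + 2433 = -1995 + 2433 = 438)
z = 18675 (z = -5*(-2214 - 1521) = -5*(-3735) = 18675)
y = -438 (y = -1*438 = -438)
y - z = -438 - 1*18675 = -438 - 18675 = -19113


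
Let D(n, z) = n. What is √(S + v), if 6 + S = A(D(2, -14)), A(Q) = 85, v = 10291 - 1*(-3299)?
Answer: √13669 ≈ 116.91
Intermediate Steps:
v = 13590 (v = 10291 + 3299 = 13590)
S = 79 (S = -6 + 85 = 79)
√(S + v) = √(79 + 13590) = √13669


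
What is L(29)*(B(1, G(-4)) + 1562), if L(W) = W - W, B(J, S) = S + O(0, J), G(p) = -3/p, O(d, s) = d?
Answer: 0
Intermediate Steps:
B(J, S) = S (B(J, S) = S + 0 = S)
L(W) = 0
L(29)*(B(1, G(-4)) + 1562) = 0*(-3/(-4) + 1562) = 0*(-3*(-1/4) + 1562) = 0*(3/4 + 1562) = 0*(6251/4) = 0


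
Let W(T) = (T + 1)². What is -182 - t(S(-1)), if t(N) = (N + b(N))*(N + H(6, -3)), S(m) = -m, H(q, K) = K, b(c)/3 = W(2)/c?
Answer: -126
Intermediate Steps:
W(T) = (1 + T)²
b(c) = 27/c (b(c) = 3*((1 + 2)²/c) = 3*(3²/c) = 3*(9/c) = 27/c)
t(N) = (-3 + N)*(N + 27/N) (t(N) = (N + 27/N)*(N - 3) = (N + 27/N)*(-3 + N) = (-3 + N)*(N + 27/N))
-182 - t(S(-1)) = -182 - (27 + (-1*(-1))² - 81/((-1*(-1))) - (-3)*(-1)) = -182 - (27 + 1² - 81/1 - 3*1) = -182 - (27 + 1 - 81*1 - 3) = -182 - (27 + 1 - 81 - 3) = -182 - 1*(-56) = -182 + 56 = -126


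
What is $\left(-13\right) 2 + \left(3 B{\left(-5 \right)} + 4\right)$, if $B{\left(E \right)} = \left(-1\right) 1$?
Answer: $-25$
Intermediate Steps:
$B{\left(E \right)} = -1$
$\left(-13\right) 2 + \left(3 B{\left(-5 \right)} + 4\right) = \left(-13\right) 2 + \left(3 \left(-1\right) + 4\right) = -26 + \left(-3 + 4\right) = -26 + 1 = -25$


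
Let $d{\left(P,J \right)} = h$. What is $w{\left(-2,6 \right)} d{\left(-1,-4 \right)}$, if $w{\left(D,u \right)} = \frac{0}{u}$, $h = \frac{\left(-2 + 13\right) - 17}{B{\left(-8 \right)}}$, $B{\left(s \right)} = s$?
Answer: $0$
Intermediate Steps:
$h = \frac{3}{4}$ ($h = \frac{\left(-2 + 13\right) - 17}{-8} = \left(11 - 17\right) \left(- \frac{1}{8}\right) = \left(-6\right) \left(- \frac{1}{8}\right) = \frac{3}{4} \approx 0.75$)
$d{\left(P,J \right)} = \frac{3}{4}$
$w{\left(D,u \right)} = 0$
$w{\left(-2,6 \right)} d{\left(-1,-4 \right)} = 0 \cdot \frac{3}{4} = 0$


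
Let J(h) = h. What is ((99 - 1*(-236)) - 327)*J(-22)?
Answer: -176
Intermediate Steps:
((99 - 1*(-236)) - 327)*J(-22) = ((99 - 1*(-236)) - 327)*(-22) = ((99 + 236) - 327)*(-22) = (335 - 327)*(-22) = 8*(-22) = -176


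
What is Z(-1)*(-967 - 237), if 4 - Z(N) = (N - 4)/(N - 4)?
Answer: -3612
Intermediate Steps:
Z(N) = 3 (Z(N) = 4 - (N - 4)/(N - 4) = 4 - (-4 + N)/(-4 + N) = 4 - 1*1 = 4 - 1 = 3)
Z(-1)*(-967 - 237) = 3*(-967 - 237) = 3*(-1204) = -3612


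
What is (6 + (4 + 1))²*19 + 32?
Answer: 2331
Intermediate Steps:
(6 + (4 + 1))²*19 + 32 = (6 + 5)²*19 + 32 = 11²*19 + 32 = 121*19 + 32 = 2299 + 32 = 2331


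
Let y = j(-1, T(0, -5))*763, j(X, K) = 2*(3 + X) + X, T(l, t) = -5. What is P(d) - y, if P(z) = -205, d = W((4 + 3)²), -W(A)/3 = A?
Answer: -2494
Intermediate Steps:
W(A) = -3*A
d = -147 (d = -3*(4 + 3)² = -3*7² = -3*49 = -147)
j(X, K) = 6 + 3*X (j(X, K) = (6 + 2*X) + X = 6 + 3*X)
y = 2289 (y = (6 + 3*(-1))*763 = (6 - 3)*763 = 3*763 = 2289)
P(d) - y = -205 - 1*2289 = -205 - 2289 = -2494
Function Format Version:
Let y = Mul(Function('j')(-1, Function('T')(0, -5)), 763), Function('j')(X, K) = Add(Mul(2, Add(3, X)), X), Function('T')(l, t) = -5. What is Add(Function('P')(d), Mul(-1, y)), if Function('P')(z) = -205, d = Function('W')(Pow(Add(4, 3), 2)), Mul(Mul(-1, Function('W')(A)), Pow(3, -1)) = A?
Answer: -2494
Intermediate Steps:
Function('W')(A) = Mul(-3, A)
d = -147 (d = Mul(-3, Pow(Add(4, 3), 2)) = Mul(-3, Pow(7, 2)) = Mul(-3, 49) = -147)
Function('j')(X, K) = Add(6, Mul(3, X)) (Function('j')(X, K) = Add(Add(6, Mul(2, X)), X) = Add(6, Mul(3, X)))
y = 2289 (y = Mul(Add(6, Mul(3, -1)), 763) = Mul(Add(6, -3), 763) = Mul(3, 763) = 2289)
Add(Function('P')(d), Mul(-1, y)) = Add(-205, Mul(-1, 2289)) = Add(-205, -2289) = -2494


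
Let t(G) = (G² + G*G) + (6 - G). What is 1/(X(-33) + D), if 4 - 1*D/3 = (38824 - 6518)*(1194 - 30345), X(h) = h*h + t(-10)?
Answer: 1/2825257935 ≈ 3.5395e-10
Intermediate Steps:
t(G) = 6 - G + 2*G² (t(G) = (G² + G²) + (6 - G) = 2*G² + (6 - G) = 6 - G + 2*G²)
X(h) = 216 + h² (X(h) = h*h + (6 - 1*(-10) + 2*(-10)²) = h² + (6 + 10 + 2*100) = h² + (6 + 10 + 200) = h² + 216 = 216 + h²)
D = 2825256630 (D = 12 - 3*(38824 - 6518)*(1194 - 30345) = 12 - 96918*(-29151) = 12 - 3*(-941752206) = 12 + 2825256618 = 2825256630)
1/(X(-33) + D) = 1/((216 + (-33)²) + 2825256630) = 1/((216 + 1089) + 2825256630) = 1/(1305 + 2825256630) = 1/2825257935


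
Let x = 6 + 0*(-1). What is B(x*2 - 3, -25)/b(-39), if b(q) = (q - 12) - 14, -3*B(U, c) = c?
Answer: -5/39 ≈ -0.12821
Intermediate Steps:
x = 6 (x = 6 + 0 = 6)
B(U, c) = -c/3
b(q) = -26 + q (b(q) = (-12 + q) - 14 = -26 + q)
B(x*2 - 3, -25)/b(-39) = (-⅓*(-25))/(-26 - 39) = (25/3)/(-65) = (25/3)*(-1/65) = -5/39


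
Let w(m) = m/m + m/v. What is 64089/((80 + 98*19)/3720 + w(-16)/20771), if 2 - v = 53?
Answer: 42092310612780/342908437 ≈ 1.2275e+5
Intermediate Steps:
v = -51 (v = 2 - 1*53 = 2 - 53 = -51)
w(m) = 1 - m/51 (w(m) = m/m + m/(-51) = 1 + m*(-1/51) = 1 - m/51)
64089/((80 + 98*19)/3720 + w(-16)/20771) = 64089/((80 + 98*19)/3720 + (1 - 1/51*(-16))/20771) = 64089/((80 + 1862)*(1/3720) + (1 + 16/51)*(1/20771)) = 64089/(1942*(1/3720) + (67/51)*(1/20771)) = 64089/(971/1860 + 67/1059321) = 64089/(342908437/656779020) = 64089*(656779020/342908437) = 42092310612780/342908437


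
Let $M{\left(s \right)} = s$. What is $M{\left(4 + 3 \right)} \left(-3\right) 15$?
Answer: $-315$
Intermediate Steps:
$M{\left(4 + 3 \right)} \left(-3\right) 15 = \left(4 + 3\right) \left(-3\right) 15 = 7 \left(-3\right) 15 = \left(-21\right) 15 = -315$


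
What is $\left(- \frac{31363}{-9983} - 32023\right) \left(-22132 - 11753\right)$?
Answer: $\frac{10831484125710}{9983} \approx 1.085 \cdot 10^{9}$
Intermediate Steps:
$\left(- \frac{31363}{-9983} - 32023\right) \left(-22132 - 11753\right) = \left(\left(-31363\right) \left(- \frac{1}{9983}\right) - 32023\right) \left(-33885\right) = \left(\frac{31363}{9983} - 32023\right) \left(-33885\right) = \left(- \frac{319654246}{9983}\right) \left(-33885\right) = \frac{10831484125710}{9983}$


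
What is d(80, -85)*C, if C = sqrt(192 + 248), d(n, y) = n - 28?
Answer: 104*sqrt(110) ≈ 1090.8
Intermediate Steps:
d(n, y) = -28 + n
C = 2*sqrt(110) (C = sqrt(440) = 2*sqrt(110) ≈ 20.976)
d(80, -85)*C = (-28 + 80)*(2*sqrt(110)) = 52*(2*sqrt(110)) = 104*sqrt(110)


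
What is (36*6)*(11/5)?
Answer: 2376/5 ≈ 475.20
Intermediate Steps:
(36*6)*(11/5) = 216*(11*(1/5)) = 216*(11/5) = 2376/5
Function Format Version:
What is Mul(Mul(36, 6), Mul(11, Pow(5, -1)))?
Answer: Rational(2376, 5) ≈ 475.20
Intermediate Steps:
Mul(Mul(36, 6), Mul(11, Pow(5, -1))) = Mul(216, Mul(11, Rational(1, 5))) = Mul(216, Rational(11, 5)) = Rational(2376, 5)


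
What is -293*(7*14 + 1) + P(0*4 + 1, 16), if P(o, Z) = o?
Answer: -29006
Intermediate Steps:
-293*(7*14 + 1) + P(0*4 + 1, 16) = -293*(7*14 + 1) + (0*4 + 1) = -293*(98 + 1) + (0 + 1) = -293*99 + 1 = -29007 + 1 = -29006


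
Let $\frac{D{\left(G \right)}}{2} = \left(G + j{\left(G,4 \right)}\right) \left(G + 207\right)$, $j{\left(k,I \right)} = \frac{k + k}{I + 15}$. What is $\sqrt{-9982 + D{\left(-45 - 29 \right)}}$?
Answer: $i \sqrt{31738} \approx 178.15 i$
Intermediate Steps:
$j{\left(k,I \right)} = \frac{2 k}{15 + I}$
$D{\left(G \right)} = \frac{42 G \left(207 + G\right)}{19}$ ($D{\left(G \right)} = 2 \left(G + \frac{2 G}{15 + 4}\right) \left(G + 207\right) = 2 \left(G + \frac{2 G}{19}\right) \left(207 + G\right) = 2 \frac{21 G}{19} \left(207 + G\right) = 2 \frac{21 G \left(207 + G\right)}{19} = \frac{42 G \left(207 + G\right)}{19}$)
$\sqrt{-9982 + D{\left(-45 - 29 \right)}} = \sqrt{-9982 + \frac{42 \left(-45 - 29\right) \left(207 - 74\right)}{19}} = \sqrt{-9982 + \frac{42}{19} \left(-74\right) \left(207 - 74\right)} = \sqrt{-9982 + \frac{42}{19} \left(-74\right) 133} = \sqrt{-9982 - 21756} = \sqrt{-31738} = i \sqrt{31738}$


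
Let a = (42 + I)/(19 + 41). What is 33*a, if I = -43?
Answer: -11/20 ≈ -0.55000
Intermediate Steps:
a = -1/60 (a = (42 - 43)/(19 + 41) = -1/60 ≈ -0.016667)
33*a = 33*(-1/60) = -11/20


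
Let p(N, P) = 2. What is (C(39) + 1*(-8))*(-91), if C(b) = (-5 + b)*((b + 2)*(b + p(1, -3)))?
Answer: -5200286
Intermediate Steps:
C(b) = (2 + b)²*(-5 + b) (C(b) = (-5 + b)*((b + 2)*(b + 2)) = (-5 + b)*((2 + b)*(2 + b)) = (-5 + b)*(2 + b)² = (2 + b)²*(-5 + b))
(C(39) + 1*(-8))*(-91) = ((-20 + 39³ - 1*39² - 16*39) + 1*(-8))*(-91) = ((-20 + 59319 - 1*1521 - 624) - 8)*(-91) = ((-20 + 59319 - 1521 - 624) - 8)*(-91) = (57154 - 8)*(-91) = 57146*(-91) = -5200286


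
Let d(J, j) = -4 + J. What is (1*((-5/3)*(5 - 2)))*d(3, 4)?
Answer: 5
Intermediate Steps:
(1*((-5/3)*(5 - 2)))*d(3, 4) = (1*((-5/3)*(5 - 2)))*(-4 + 3) = (1*(-5*⅓*3))*(-1) = (1*(-5/3*3))*(-1) = (1*(-5))*(-1) = -5*(-1) = 5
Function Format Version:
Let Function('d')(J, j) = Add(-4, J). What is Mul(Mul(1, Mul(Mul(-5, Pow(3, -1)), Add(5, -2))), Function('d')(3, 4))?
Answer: 5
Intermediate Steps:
Mul(Mul(1, Mul(Mul(-5, Pow(3, -1)), Add(5, -2))), Function('d')(3, 4)) = Mul(Mul(1, Mul(Mul(-5, Pow(3, -1)), Add(5, -2))), Add(-4, 3)) = Mul(Mul(1, Mul(Mul(-5, Rational(1, 3)), 3)), -1) = Mul(Mul(1, Mul(Rational(-5, 3), 3)), -1) = Mul(Mul(1, -5), -1) = Mul(-5, -1) = 5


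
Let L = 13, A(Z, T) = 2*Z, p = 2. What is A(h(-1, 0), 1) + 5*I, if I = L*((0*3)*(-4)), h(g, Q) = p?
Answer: 4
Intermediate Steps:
h(g, Q) = 2
I = 0 (I = 13*((0*3)*(-4)) = 13*(0*(-4)) = 13*0 = 0)
A(h(-1, 0), 1) + 5*I = 2*2 + 5*0 = 4 + 0 = 4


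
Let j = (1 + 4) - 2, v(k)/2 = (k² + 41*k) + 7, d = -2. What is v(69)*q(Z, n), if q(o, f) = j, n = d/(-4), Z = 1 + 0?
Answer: 45582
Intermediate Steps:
v(k) = 14 + 2*k² + 82*k (v(k) = 2*((k² + 41*k) + 7) = 2*(7 + k² + 41*k) = 14 + 2*k² + 82*k)
Z = 1
j = 3 (j = 5 - 2 = 3)
n = ½ (n = -2/(-4) = -2*(-¼) = ½ ≈ 0.50000)
q(o, f) = 3
v(69)*q(Z, n) = (14 + 2*69² + 82*69)*3 = (14 + 2*4761 + 5658)*3 = (14 + 9522 + 5658)*3 = 15194*3 = 45582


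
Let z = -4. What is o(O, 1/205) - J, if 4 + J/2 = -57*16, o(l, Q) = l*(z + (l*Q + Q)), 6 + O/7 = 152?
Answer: 583026/205 ≈ 2844.0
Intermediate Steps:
O = 1022 (O = -42 + 7*152 = -42 + 1064 = 1022)
o(l, Q) = l*(-4 + Q + Q*l) (o(l, Q) = l*(-4 + (l*Q + Q)) = l*(-4 + (Q*l + Q)) = l*(-4 + (Q + Q*l)) = l*(-4 + Q + Q*l))
J = -1832 (J = -8 + 2*(-57*16) = -8 + 2*(-912) = -8 - 1824 = -1832)
o(O, 1/205) - J = 1022*(-4 + 1/205 + 1022/205) - 1*(-1832) = 1022*(-4 + 1/205 + (1/205)*1022) + 1832 = 1022*(-4 + 1/205 + 1022/205) + 1832 = 1022*(203/205) + 1832 = 207466/205 + 1832 = 583026/205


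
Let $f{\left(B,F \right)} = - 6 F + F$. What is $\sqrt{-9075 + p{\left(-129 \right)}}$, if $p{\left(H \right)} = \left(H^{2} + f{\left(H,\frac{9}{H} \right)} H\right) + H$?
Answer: $4 \sqrt{462} \approx 85.977$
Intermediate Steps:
$f{\left(B,F \right)} = - 5 F$
$p{\left(H \right)} = -45 + H + H^{2}$ ($p{\left(H \right)} = \left(H^{2} + - 5 \frac{9}{H} H\right) + H = \left(H^{2} + - \frac{45}{H} H\right) + H = \left(H^{2} - 45\right) + H = \left(-45 + H^{2}\right) + H = -45 + H + H^{2}$)
$\sqrt{-9075 + p{\left(-129 \right)}} = \sqrt{-9075 - \left(45 + 129 \left(1 - 129\right)\right)} = \sqrt{-9075 - -16467} = \sqrt{-9075 + \left(-45 + 16512\right)} = \sqrt{-9075 + 16467} = \sqrt{7392} = 4 \sqrt{462}$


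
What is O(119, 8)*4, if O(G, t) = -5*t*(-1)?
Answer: 160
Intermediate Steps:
O(G, t) = 5*t
O(119, 8)*4 = (5*8)*4 = 40*4 = 160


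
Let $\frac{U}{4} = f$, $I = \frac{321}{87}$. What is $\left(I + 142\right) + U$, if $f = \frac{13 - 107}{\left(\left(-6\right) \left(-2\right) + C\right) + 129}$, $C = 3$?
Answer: $\frac{74687}{522} \approx 143.08$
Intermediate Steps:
$I = \frac{107}{29}$ ($I = 321 \cdot \frac{1}{87} = \frac{107}{29} \approx 3.6897$)
$f = - \frac{47}{72}$ ($f = \frac{13 - 107}{\left(\left(-6\right) \left(-2\right) + 3\right) + 129} = - \frac{94}{\left(12 + 3\right) + 129} = - \frac{94}{15 + 129} = - \frac{94}{144} = \left(-94\right) \frac{1}{144} = - \frac{47}{72} \approx -0.65278$)
$U = - \frac{47}{18}$ ($U = 4 \left(- \frac{47}{72}\right) = - \frac{47}{18} \approx -2.6111$)
$\left(I + 142\right) + U = \left(\frac{107}{29} + 142\right) - \frac{47}{18} = \frac{4225}{29} - \frac{47}{18} = \frac{74687}{522}$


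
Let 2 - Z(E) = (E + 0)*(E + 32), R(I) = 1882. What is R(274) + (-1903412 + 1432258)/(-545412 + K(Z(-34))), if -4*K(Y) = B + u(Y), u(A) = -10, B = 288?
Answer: 2054134674/1090963 ≈ 1882.9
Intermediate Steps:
Z(E) = 2 - E*(32 + E) (Z(E) = 2 - (E + 0)*(E + 32) = 2 - E*(32 + E))
K(Y) = -139/2 (K(Y) = -(288 - 10)/4 = -¼*278 = -139/2)
R(274) + (-1903412 + 1432258)/(-545412 + K(Z(-34))) = 1882 + (-1903412 + 1432258)/(-545412 - 139/2) = 1882 - 471154/(-1090963/2) = 1882 - 471154*(-2/1090963) = 1882 + 942308/1090963 = 2054134674/1090963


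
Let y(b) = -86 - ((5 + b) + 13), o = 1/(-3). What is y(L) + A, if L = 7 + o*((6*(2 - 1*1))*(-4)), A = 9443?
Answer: 9324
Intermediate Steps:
o = -1/3 ≈ -0.33333
L = 15 (L = 7 - 6*(2 - 1*1)*(-4)/3 = 7 - 6*(2 - 1)*(-4)/3 = 7 - 6*1*(-4)/3 = 7 - 2*(-4) = 7 - 1/3*(-24) = 7 + 8 = 15)
y(b) = -104 - b (y(b) = -86 - (18 + b) = -86 + (-18 - b) = -104 - b)
y(L) + A = (-104 - 1*15) + 9443 = (-104 - 15) + 9443 = -119 + 9443 = 9324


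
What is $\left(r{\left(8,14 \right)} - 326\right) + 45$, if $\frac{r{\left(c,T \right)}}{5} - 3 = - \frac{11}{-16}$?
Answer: $- \frac{4201}{16} \approx -262.56$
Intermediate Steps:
$r{\left(c,T \right)} = \frac{295}{16}$ ($r{\left(c,T \right)} = 15 + 5 \left(- \frac{11}{-16}\right) = 15 + 5 \left(\left(-11\right) \left(- \frac{1}{16}\right)\right) = 15 + 5 \cdot \frac{11}{16} = 15 + \frac{55}{16} = \frac{295}{16}$)
$\left(r{\left(8,14 \right)} - 326\right) + 45 = \left(\frac{295}{16} - 326\right) + 45 = - \frac{4921}{16} + 45 = - \frac{4201}{16}$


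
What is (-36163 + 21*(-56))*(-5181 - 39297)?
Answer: 1660764042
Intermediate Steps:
(-36163 + 21*(-56))*(-5181 - 39297) = (-36163 - 1176)*(-44478) = -37339*(-44478) = 1660764042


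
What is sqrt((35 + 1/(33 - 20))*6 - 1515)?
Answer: I*sqrt(220467)/13 ≈ 36.118*I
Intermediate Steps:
sqrt((35 + 1/(33 - 20))*6 - 1515) = sqrt((35 + 1/13)*6 - 1515) = sqrt((456/13)*6 - 1515) = sqrt(2736/13 - 1515) = sqrt(-16959/13) = I*sqrt(220467)/13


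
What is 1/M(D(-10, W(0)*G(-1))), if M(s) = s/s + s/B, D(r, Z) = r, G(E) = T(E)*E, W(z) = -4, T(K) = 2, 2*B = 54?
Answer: 27/17 ≈ 1.5882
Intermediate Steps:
B = 27 (B = (½)*54 = 27)
G(E) = 2*E
M(s) = 1 + s/27 (M(s) = s/s + s/27 = 1 + s*(1/27) = 1 + s/27)
1/M(D(-10, W(0)*G(-1))) = 1/(1 + (1/27)*(-10)) = 1/(1 - 10/27) = 1/(17/27) = 27/17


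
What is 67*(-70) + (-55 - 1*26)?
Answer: -4771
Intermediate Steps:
67*(-70) + (-55 - 1*26) = -4690 + (-55 - 26) = -4690 - 81 = -4771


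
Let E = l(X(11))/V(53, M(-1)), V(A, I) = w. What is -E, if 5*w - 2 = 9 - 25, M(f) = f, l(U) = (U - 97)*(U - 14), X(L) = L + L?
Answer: -1500/7 ≈ -214.29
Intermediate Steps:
X(L) = 2*L
l(U) = (-97 + U)*(-14 + U)
w = -14/5 (w = ⅖ + (9 - 25)/5 = ⅖ + (⅕)*(-16) = ⅖ - 16/5 = -14/5 ≈ -2.8000)
V(A, I) = -14/5
E = 1500/7 (E = (1358 + (2*11)² - 222*11)/(-14/5) = (1358 + 22² - 111*22)*(-5/14) = (1358 + 484 - 2442)*(-5/14) = -600*(-5/14) = 1500/7 ≈ 214.29)
-E = -1*1500/7 = -1500/7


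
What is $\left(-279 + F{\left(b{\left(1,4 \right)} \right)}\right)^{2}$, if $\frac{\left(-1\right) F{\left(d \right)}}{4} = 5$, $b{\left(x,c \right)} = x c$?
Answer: $89401$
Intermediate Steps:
$b{\left(x,c \right)} = c x$
$F{\left(d \right)} = -20$ ($F{\left(d \right)} = \left(-4\right) 5 = -20$)
$\left(-279 + F{\left(b{\left(1,4 \right)} \right)}\right)^{2} = \left(-279 - 20\right)^{2} = \left(-299\right)^{2} = 89401$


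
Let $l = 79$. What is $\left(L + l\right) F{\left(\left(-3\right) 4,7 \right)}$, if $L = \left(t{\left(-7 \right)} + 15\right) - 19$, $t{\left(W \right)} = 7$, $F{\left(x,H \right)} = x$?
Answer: $-984$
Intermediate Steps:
$L = 3$ ($L = \left(7 + 15\right) - 19 = 22 - 19 = 3$)
$\left(L + l\right) F{\left(\left(-3\right) 4,7 \right)} = \left(3 + 79\right) \left(\left(-3\right) 4\right) = 82 \left(-12\right) = -984$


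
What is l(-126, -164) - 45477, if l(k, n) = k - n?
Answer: -45439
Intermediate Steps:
l(-126, -164) - 45477 = (-126 - 1*(-164)) - 45477 = (-126 + 164) - 45477 = 38 - 45477 = -45439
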